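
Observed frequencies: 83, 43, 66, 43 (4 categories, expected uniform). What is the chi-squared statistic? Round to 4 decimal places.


chi2 = sum((O-E)^2/E), E = total/4
total = 235, E = 235/4 = 58.75
(83 - 58.75)^2 / 58.75 = 588.0625 / 58.75 = 9409/940 ≈ 10.009574
(43 - 58.75)^2 / 58.75 = 248.0625 / 58.75 = 3969/940 ≈ 4.222340
(66 - 58.75)^2 / 58.75 = 52.5625 / 58.75 = 841/940 ≈ 0.894681
(43 - 58.75)^2 / 58.75 = 248.0625 / 58.75 = 3969/940 ≈ 4.222340
chi2 = 4547/235 ≈ 19.348936

19.3489


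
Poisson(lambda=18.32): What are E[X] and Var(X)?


E[X] = Var(X) = lambda = 18.32

18.32, 18.32


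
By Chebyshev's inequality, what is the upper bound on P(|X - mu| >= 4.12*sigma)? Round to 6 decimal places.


P <= 1/k^2
k^2 = 4.12^2 = 16.9744
1/k^2 = 1 / 16.9744 ≈ 0.05891224

0.058912


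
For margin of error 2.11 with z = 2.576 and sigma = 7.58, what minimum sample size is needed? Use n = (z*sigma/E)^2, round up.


z*sigma/E = 2.576 * 7.58 / 2.11 ≈ 9.254066
(z*sigma/E)^2 ≈ 85.637744
round up: n = 86

86


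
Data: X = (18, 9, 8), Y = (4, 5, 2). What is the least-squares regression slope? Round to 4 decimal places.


b = sum((xi-xbar)(yi-ybar)) / sum((xi-xbar)^2)
n = 3, xbar = 35/3 ≈ 11.666667, ybar = 11/3 ≈ 3.666667
Sxy = sum((xi-xbar)(yi-ybar)) = 14/3 ≈ 4.666667
Sxx = sum((xi-xbar)^2) = 182/3 ≈ 60.666667
b = Sxy / Sxx = 1/13 ≈ 0.076923

0.0769


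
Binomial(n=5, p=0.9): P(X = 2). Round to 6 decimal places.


P = C(n,k) * p^k * (1-p)^(n-k)
C(5,2) = 10
p^k = 0.9^2 = 0.81
(1-p)^(n-k) = 0.1^3 = 0.001
P = 10 * 0.81 * 0.001 = 0.0081

0.008100


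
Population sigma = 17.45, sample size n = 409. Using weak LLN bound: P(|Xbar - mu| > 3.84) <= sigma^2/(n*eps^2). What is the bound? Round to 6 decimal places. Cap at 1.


bound = min(1, sigma^2/(n*eps^2))
sigma^2 = 17.45^2 = 304.5025
n*eps^2 = 409 * 3.84^2 = 409 * 14.7456 = 6030.9504
sigma^2/(n*eps^2) = 304.5025 / 6030.9504 ≈ 0.05048997

0.050490


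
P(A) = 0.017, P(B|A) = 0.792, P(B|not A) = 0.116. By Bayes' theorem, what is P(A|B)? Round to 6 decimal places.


P(A|B) = P(B|A)*P(A) / P(B), P(B) = P(B|A)*P(A) + P(B|not A)*P(not A)
P(B|A)*P(A) = 0.792 * 0.017 = 0.013464
P(B|not A)*P(not A) = 0.116 * 0.983 = 0.114028
P(B) = 0.013464 + 0.114028 = 0.127492
P(A|B) = 0.013464 / 0.127492 ≈ 0.10560663

0.105607


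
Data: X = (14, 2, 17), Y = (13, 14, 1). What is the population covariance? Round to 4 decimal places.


Cov = (1/n)*sum((xi-xbar)(yi-ybar))
n = 3, xbar = 33/3 = 11, ybar = 28/3 ≈ 9.333333
sum((xi-xbar)(yi-ybar)) = -81
Cov = -81 / 3 = -27

-27.0000


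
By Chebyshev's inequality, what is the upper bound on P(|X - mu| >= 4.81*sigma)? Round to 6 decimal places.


P <= 1/k^2
k^2 = 4.81^2 = 23.1361
1/k^2 = 1 / 23.1361 ≈ 0.04322250

0.043222


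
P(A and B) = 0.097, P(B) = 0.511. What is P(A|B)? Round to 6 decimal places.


P(A|B) = P(A and B) / P(B) = 0.097 / 0.511 = 97/511 ≈ 0.18982387

0.189824


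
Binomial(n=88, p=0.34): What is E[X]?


E[X] = n*p = 88 * 0.34 = 29.92

29.92


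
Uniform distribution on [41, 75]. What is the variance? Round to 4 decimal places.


Var = (b-a)^2 / 12
(b-a)^2 = (75 - 41)^2 = 1156
Var = 1156/12 ≈ 96.333333

96.3333


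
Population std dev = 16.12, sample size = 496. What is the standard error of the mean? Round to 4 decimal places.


SE = sigma / sqrt(n)
sqrt(496) ≈ 22.271057
SE = 16.12 / 22.271057 ≈ 0.723809

0.7238


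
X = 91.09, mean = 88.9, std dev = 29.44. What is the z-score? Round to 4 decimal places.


z = (X - mu) / sigma
X - mu = 91.09 - 88.9 = 2.19
z = 2.19 / 29.44 = 219/2944 ≈ 0.074389

0.0744


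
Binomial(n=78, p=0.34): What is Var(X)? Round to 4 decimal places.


Var = n*p*(1-p) = 78 * 0.34 * 0.66 = 17.5032

17.5032


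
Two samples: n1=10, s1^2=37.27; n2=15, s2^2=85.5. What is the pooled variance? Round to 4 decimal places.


sp^2 = ((n1-1)*s1^2 + (n2-1)*s2^2)/(n1+n2-2)
(n1-1)*s1^2 = 9 * 37.27 = 335.43
(n2-1)*s2^2 = 14 * 85.5 = 1197
numerator = 335.43 + 1197 = 1532.43
n1+n2-2 = 23
sp^2 = 1532.43 / 23 = 153243/2300 ≈ 66.627391

66.6274


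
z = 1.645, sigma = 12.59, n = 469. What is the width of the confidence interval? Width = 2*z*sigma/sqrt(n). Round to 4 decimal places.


width = 2*z*sigma/sqrt(n)
2*z*sigma = 2 * 1.645 * 12.59 = 41.4211
sqrt(469) ≈ 21.656408
width = 41.4211 / 21.656408 ≈ 1.912649

1.9126


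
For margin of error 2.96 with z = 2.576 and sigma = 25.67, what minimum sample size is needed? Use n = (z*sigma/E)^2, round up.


z*sigma/E = 2.576 * 25.67 / 2.96 ≈ 22.339838
(z*sigma/E)^2 ≈ 499.068355
round up: n = 500

500


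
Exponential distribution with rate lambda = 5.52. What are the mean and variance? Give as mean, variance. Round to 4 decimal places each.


mean = 1/lam, var = 1/lam^2
mean = 1 / 5.52 = 25/138 ≈ 0.181159
lam^2 = 5.52^2 = 30.4704
var = 1 / 30.4704 ≈ 0.032819

0.1812, 0.0328


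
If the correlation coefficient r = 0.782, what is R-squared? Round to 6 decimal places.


R^2 = r^2 = (0.782)^2 = 0.611524

0.611524


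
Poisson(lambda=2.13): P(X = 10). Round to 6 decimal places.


P = e^(-lam) * lam^k / k!
e^(-2.13) ≈ 0.1188373
lam^k = 2.13^10 ≈ 1922.188764
k! = 10! = 3628800
P = 0.1188373 * 1922.188764 / 3628800 ≈ 0.000063

0.000063


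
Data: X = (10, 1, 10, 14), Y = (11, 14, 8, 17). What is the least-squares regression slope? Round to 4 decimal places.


b = sum((xi-xbar)(yi-ybar)) / sum((xi-xbar)^2)
n = 4, xbar = 35/4 = 8.75, ybar = 50/4 = 12.5
Sxy = sum((xi-xbar)(yi-ybar)) = 4.5
Sxx = sum((xi-xbar)^2) = 90.75
b = Sxy / Sxx = 6/121 ≈ 0.049587

0.0496


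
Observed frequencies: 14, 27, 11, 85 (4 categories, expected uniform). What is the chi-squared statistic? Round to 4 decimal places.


chi2 = sum((O-E)^2/E), E = total/4
total = 137, E = 137/4 = 34.25
(14 - 34.25)^2 / 34.25 = 410.0625 / 34.25 = 6561/548 ≈ 11.972628
(27 - 34.25)^2 / 34.25 = 52.5625 / 34.25 = 841/548 ≈ 1.534672
(11 - 34.25)^2 / 34.25 = 540.5625 / 34.25 = 8649/548 ≈ 15.782847
(85 - 34.25)^2 / 34.25 = 2575.5625 / 34.25 = 41209/548 ≈ 75.198905
chi2 = 14315/137 ≈ 104.489051

104.4891


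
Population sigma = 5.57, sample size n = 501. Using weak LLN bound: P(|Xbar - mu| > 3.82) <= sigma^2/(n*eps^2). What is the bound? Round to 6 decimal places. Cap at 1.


bound = min(1, sigma^2/(n*eps^2))
sigma^2 = 5.57^2 = 31.0249
n*eps^2 = 501 * 3.82^2 = 501 * 14.5924 = 7310.7924
sigma^2/(n*eps^2) = 31.0249 / 7310.7924 ≈ 0.00424371

0.004244


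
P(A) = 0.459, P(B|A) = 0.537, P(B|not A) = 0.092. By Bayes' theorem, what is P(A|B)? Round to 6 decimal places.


P(A|B) = P(B|A)*P(A) / P(B), P(B) = P(B|A)*P(A) + P(B|not A)*P(not A)
P(B|A)*P(A) = 0.537 * 0.459 = 0.246483
P(B|not A)*P(not A) = 0.092 * 0.541 = 0.049772
P(B) = 0.246483 + 0.049772 = 0.296255
P(A|B) = 0.246483 / 0.296255 ≈ 0.83199608

0.831996


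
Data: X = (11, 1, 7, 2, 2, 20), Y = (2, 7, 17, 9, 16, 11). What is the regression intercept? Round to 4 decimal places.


a = ybar - b*xbar, where b = sum((xi-xbar)(yi-ybar)) / sum((xi-xbar)^2)
n = 6, xbar = 43/6 ≈ 7.166667, ybar = 62/6 = 31/3 ≈ 10.333333
Sxy = sum((xi-xbar)(yi-ybar)) = -79/3 ≈ -26.333333
Sxx = sum((xi-xbar)^2) = 1625/6 ≈ 270.833333
b = Sxy / Sxx = -158/1625 ≈ -0.097231
a = 10.333333 - (-0.097231) * 7.166667 = 17924/1625 ≈ 11.030154

11.0302


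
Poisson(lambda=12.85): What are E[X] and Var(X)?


E[X] = Var(X) = lambda = 12.85

12.85, 12.85


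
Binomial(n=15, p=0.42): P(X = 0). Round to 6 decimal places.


P = C(n,k) * p^k * (1-p)^(n-k)
C(15,0) = 1
p^k = 0.42^0 = 1
(1-p)^(n-k) = 0.58^15 ≈ 0.0002827613
P = 1 * 1 * 0.0002827613 ≈ 0.000283

0.000283


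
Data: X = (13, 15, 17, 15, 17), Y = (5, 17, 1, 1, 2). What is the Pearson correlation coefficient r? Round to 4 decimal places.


r = sum((xi-xbar)(yi-ybar)) / sqrt(sum((xi-xbar)^2) * sum((yi-ybar)^2))
n = 5, xbar = 77/5 = 15.4, ybar = 26/5 = 5.2
Sxy = sum((xi-xbar)(yi-ybar)) = -14.4
Sxx = sum((xi-xbar)^2) = 11.2
Syy = sum((yi-ybar)^2) = 184.8
sqrt(Sxx*Syy) ≈ 45.494615
r = Sxy / sqrt(Sxx*Syy) = -14.4 / 45.494615 ≈ -0.316521

-0.3165


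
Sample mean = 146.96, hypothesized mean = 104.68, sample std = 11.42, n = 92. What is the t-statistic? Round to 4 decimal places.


t = (xbar - mu0) / (s/sqrt(n))
xbar - mu0 = 146.96 - 104.68 = 42.28
sqrt(92) ≈ 9.59166305
s/sqrt(n) = 11.42 / 9.59166305 ≈ 1.19061730
t = 42.28 / 1.19061730 ≈ 35.510991

35.5110


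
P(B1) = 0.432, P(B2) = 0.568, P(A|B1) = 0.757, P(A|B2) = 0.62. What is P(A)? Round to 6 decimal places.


P(A) = P(A|B1)*P(B1) + P(A|B2)*P(B2)
P(A|B1)*P(B1) = 0.757 * 0.432 = 0.327024
P(A|B2)*P(B2) = 0.62 * 0.568 = 0.35216
P(A) = 0.327024 + 0.35216 = 0.679184

0.679184


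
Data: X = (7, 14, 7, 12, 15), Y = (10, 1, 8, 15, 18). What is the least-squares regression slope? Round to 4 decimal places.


b = sum((xi-xbar)(yi-ybar)) / sum((xi-xbar)^2)
n = 5, xbar = 55/5 = 11, ybar = 52/5 = 10.4
Sxy = sum((xi-xbar)(yi-ybar)) = 18
Sxx = sum((xi-xbar)^2) = 58
b = Sxy / Sxx = 9/29 ≈ 0.310345

0.3103


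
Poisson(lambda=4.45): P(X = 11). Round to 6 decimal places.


P = e^(-lam) * lam^k / k!
e^(-4.45) ≈ 0.01167857
lam^k = 4.45^11 ≈ 13550649.774253
k! = 11! = 39916800
P = 0.01167857 * 13550649.774253 / 39916800 ≈ 0.003965

0.003965


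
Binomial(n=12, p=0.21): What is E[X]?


E[X] = n*p = 12 * 0.21 = 2.52

2.52


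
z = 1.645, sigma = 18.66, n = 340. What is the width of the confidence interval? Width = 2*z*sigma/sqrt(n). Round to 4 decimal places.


width = 2*z*sigma/sqrt(n)
2*z*sigma = 2 * 1.645 * 18.66 = 61.3914
sqrt(340) ≈ 18.439089
width = 61.3914 / 18.439089 ≈ 3.329416

3.3294


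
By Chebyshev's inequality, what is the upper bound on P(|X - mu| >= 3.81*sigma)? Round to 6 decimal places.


P <= 1/k^2
k^2 = 3.81^2 = 14.5161
1/k^2 = 1 / 14.5161 ≈ 0.06888903

0.068889


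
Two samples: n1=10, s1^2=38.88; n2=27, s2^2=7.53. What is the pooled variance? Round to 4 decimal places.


sp^2 = ((n1-1)*s1^2 + (n2-1)*s2^2)/(n1+n2-2)
(n1-1)*s1^2 = 9 * 38.88 = 349.92
(n2-1)*s2^2 = 26 * 7.53 = 195.78
numerator = 349.92 + 195.78 = 545.7
n1+n2-2 = 35
sp^2 = 545.7 / 35 = 5457/350 ≈ 15.591429

15.5914


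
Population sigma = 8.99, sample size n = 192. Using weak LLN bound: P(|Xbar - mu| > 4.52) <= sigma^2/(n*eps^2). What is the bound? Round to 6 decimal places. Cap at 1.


bound = min(1, sigma^2/(n*eps^2))
sigma^2 = 8.99^2 = 80.8201
n*eps^2 = 192 * 4.52^2 = 192 * 20.4304 = 3922.6368
sigma^2/(n*eps^2) = 80.8201 / 3922.6368 ≈ 0.02060351

0.020604


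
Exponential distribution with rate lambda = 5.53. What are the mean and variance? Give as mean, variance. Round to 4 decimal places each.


mean = 1/lam, var = 1/lam^2
mean = 1 / 5.53 = 100/553 ≈ 0.180832
lam^2 = 5.53^2 = 30.5809
var = 1 / 30.5809 ≈ 0.032700

0.1808, 0.0327


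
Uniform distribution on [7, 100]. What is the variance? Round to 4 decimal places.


Var = (b-a)^2 / 12
(b-a)^2 = (100 - 7)^2 = 8649
Var = 8649/12 = 720.75

720.7500


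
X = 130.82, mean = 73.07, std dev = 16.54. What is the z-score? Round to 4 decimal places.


z = (X - mu) / sigma
X - mu = 130.82 - 73.07 = 57.75
z = 57.75 / 16.54 = 5775/1654 ≈ 3.491536

3.4915


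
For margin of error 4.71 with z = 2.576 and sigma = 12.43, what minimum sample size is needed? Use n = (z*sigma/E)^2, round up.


z*sigma/E = 2.576 * 12.43 / 4.71 ≈ 6.798234
(z*sigma/E)^2 ≈ 46.215979
round up: n = 47

47


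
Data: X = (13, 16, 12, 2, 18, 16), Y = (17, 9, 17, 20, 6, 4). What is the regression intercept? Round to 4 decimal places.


a = ybar - b*xbar, where b = sum((xi-xbar)(yi-ybar)) / sum((xi-xbar)^2)
n = 6, xbar = 77/6 ≈ 12.833333, ybar = 73/6 ≈ 12.166667
Sxy = sum((xi-xbar)(yi-ybar)) = -935/6 ≈ -155.833333
Sxx = sum((xi-xbar)^2) = 989/6 ≈ 164.833333
b = Sxy / Sxx = -935/989 ≈ -0.945399
a = 12.166667 - (-0.945399) * 12.833333 = 24032/989 ≈ 24.299292

24.2993


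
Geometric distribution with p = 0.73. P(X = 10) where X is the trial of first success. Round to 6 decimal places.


P = (1-p)^(k-1) * p
(1-p)^(k-1) = 0.27^9 ≈ 0.000007625597
P = 0.000007625597 * 0.73 ≈ 0.000005566686

0.000006


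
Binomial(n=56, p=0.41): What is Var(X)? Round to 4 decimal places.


Var = n*p*(1-p) = 56 * 0.41 * 0.59 = 13.5464

13.5464


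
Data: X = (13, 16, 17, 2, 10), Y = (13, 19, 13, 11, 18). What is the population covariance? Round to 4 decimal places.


Cov = (1/n)*sum((xi-xbar)(yi-ybar))
n = 5, xbar = 58/5 = 11.6, ybar = 74/5 = 14.8
sum((xi-xbar)(yi-ybar)) = 37.6
Cov = 37.6 / 5 = 7.52

7.5200


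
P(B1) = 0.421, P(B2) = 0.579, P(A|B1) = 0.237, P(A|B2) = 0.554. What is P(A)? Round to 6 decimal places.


P(A) = P(A|B1)*P(B1) + P(A|B2)*P(B2)
P(A|B1)*P(B1) = 0.237 * 0.421 = 0.099777
P(A|B2)*P(B2) = 0.554 * 0.579 = 0.320766
P(A) = 0.099777 + 0.320766 = 0.420543

0.420543


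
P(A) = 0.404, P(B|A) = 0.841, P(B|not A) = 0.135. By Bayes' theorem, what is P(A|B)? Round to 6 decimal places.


P(A|B) = P(B|A)*P(A) / P(B), P(B) = P(B|A)*P(A) + P(B|not A)*P(not A)
P(B|A)*P(A) = 0.841 * 0.404 = 0.339764
P(B|not A)*P(not A) = 0.135 * 0.596 = 0.08046
P(B) = 0.339764 + 0.08046 = 0.420224
P(A|B) = 0.339764 / 0.420224 ≈ 0.80853069

0.808531


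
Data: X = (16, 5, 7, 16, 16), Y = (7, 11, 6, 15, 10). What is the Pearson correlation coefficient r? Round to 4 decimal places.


r = sum((xi-xbar)(yi-ybar)) / sqrt(sum((xi-xbar)^2) * sum((yi-ybar)^2))
n = 5, xbar = 60/5 = 12, ybar = 49/5 = 9.8
Sxy = sum((xi-xbar)(yi-ybar)) = 21
Sxx = sum((xi-xbar)^2) = 122
Syy = sum((yi-ybar)^2) = 50.8
sqrt(Sxx*Syy) ≈ 78.724837
r = Sxy / sqrt(Sxx*Syy) = 21 / 78.724837 ≈ 0.266752

0.2668


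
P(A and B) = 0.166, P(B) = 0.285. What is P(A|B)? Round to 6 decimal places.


P(A|B) = P(A and B) / P(B) = 0.166 / 0.285 = 166/285 ≈ 0.58245614

0.582456


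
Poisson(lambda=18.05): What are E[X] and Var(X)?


E[X] = Var(X) = lambda = 18.05

18.05, 18.05


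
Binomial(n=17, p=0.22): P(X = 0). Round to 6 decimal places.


P = C(n,k) * p^k * (1-p)^(n-k)
C(17,0) = 1
p^k = 0.22^0 = 1
(1-p)^(n-k) = 0.78^17 ≈ 0.01464226
P = 1 * 1 * 0.01464226 ≈ 0.014642

0.014642


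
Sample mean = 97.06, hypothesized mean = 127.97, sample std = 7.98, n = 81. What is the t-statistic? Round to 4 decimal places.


t = (xbar - mu0) / (s/sqrt(n))
xbar - mu0 = 97.06 - 127.97 = -30.91
sqrt(81) = 9
s/sqrt(n) = 7.98 / 9 = 133/150 ≈ 0.88666667
t = -30.91 / 0.88666667 = -9273/266 ≈ -34.860902

-34.8609


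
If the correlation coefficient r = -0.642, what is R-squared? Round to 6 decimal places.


R^2 = r^2 = (-0.642)^2 = 0.412164

0.412164


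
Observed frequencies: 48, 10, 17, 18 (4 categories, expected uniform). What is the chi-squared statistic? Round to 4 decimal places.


chi2 = sum((O-E)^2/E), E = total/4
total = 93, E = 93/4 = 23.25
(48 - 23.25)^2 / 23.25 = 612.5625 / 23.25 = 3267/124 ≈ 26.346774
(10 - 23.25)^2 / 23.25 = 175.5625 / 23.25 = 2809/372 ≈ 7.551075
(17 - 23.25)^2 / 23.25 = 39.0625 / 23.25 = 625/372 ≈ 1.680108
(18 - 23.25)^2 / 23.25 = 27.5625 / 23.25 = 147/124 ≈ 1.185484
chi2 = 3419/93 ≈ 36.763441

36.7634


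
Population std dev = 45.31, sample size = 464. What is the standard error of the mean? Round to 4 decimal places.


SE = sigma / sqrt(n)
sqrt(464) ≈ 21.540659
SE = 45.31 / 21.540659 ≈ 2.103464

2.1035


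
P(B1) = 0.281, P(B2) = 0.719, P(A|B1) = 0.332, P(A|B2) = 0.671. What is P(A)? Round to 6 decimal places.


P(A) = P(A|B1)*P(B1) + P(A|B2)*P(B2)
P(A|B1)*P(B1) = 0.332 * 0.281 = 0.093292
P(A|B2)*P(B2) = 0.671 * 0.719 = 0.482449
P(A) = 0.093292 + 0.482449 = 0.575741

0.575741


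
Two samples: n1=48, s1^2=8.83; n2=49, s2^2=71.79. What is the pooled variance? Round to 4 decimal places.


sp^2 = ((n1-1)*s1^2 + (n2-1)*s2^2)/(n1+n2-2)
(n1-1)*s1^2 = 47 * 8.83 = 415.01
(n2-1)*s2^2 = 48 * 71.79 = 3445.92
numerator = 415.01 + 3445.92 = 3860.93
n1+n2-2 = 95
sp^2 = 3860.93 / 95 = 386093/9500 ≈ 40.641368

40.6414


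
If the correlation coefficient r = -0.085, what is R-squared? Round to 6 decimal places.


R^2 = r^2 = (-0.085)^2 = 0.007225

0.007225


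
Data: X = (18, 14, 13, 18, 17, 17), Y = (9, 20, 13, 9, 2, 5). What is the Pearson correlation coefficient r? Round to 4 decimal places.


r = sum((xi-xbar)(yi-ybar)) / sqrt(sum((xi-xbar)^2) * sum((yi-ybar)^2))
n = 6, xbar = 97/6 ≈ 16.166667, ybar = 58/6 = 29/3 ≈ 9.666667
Sxy = sum((xi-xbar)(yi-ybar)) = -137/3 ≈ -45.666667
Sxx = sum((xi-xbar)^2) = 137/6 ≈ 22.833333
Syy = sum((yi-ybar)^2) = 598/3 ≈ 199.333333
sqrt(Sxx*Syy) ≈ 67.464394
r = Sxy / sqrt(Sxx*Syy) = -45.666667 / 67.464394 ≈ -0.676900

-0.6769


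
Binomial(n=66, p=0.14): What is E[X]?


E[X] = n*p = 66 * 0.14 = 9.24

9.24


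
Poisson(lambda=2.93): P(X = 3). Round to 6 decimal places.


P = e^(-lam) * lam^k / k!
e^(-2.93) ≈ 0.05339704
lam^k = 2.93^3 = 25.153757
k! = 3! = 6
P = 0.05339704 * 25.153757 / 6 ≈ 0.223856

0.223856


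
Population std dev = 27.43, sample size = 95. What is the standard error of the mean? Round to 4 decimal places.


SE = sigma / sqrt(n)
sqrt(95) ≈ 9.746794
SE = 27.43 / 9.746794 ≈ 2.814259

2.8143


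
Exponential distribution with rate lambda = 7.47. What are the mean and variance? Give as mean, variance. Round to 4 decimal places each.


mean = 1/lam, var = 1/lam^2
mean = 1 / 7.47 = 100/747 ≈ 0.133869
lam^2 = 7.47^2 = 55.8009
var = 1 / 55.8009 ≈ 0.017921

0.1339, 0.0179


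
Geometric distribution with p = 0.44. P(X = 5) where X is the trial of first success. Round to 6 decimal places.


P = (1-p)^(k-1) * p
(1-p)^(k-1) = 0.56^4 = 0.09834496
P = 0.09834496 * 0.44 ≈ 0.04327178

0.043272


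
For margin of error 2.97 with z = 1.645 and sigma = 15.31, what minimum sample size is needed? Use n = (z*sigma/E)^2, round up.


z*sigma/E = 1.645 * 15.31 / 2.97 ≈ 8.479781
(z*sigma/E)^2 ≈ 71.906688
round up: n = 72

72


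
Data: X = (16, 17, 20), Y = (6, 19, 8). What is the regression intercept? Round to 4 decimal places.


a = ybar - b*xbar, where b = sum((xi-xbar)(yi-ybar)) / sum((xi-xbar)^2)
n = 3, xbar = 53/3 ≈ 17.666667, ybar = 33/3 = 11
Sxy = sum((xi-xbar)(yi-ybar)) = -4
Sxx = sum((xi-xbar)^2) = 26/3 ≈ 8.666667
b = Sxy / Sxx = -6/13 ≈ -0.461538
a = 11 - (-0.461538) * 17.666667 = 249/13 ≈ 19.153846

19.1538


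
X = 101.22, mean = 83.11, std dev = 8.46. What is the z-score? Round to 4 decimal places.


z = (X - mu) / sigma
X - mu = 101.22 - 83.11 = 18.11
z = 18.11 / 8.46 = 1811/846 ≈ 2.140662

2.1407


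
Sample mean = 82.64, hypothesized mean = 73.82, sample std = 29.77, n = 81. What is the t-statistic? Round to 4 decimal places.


t = (xbar - mu0) / (s/sqrt(n))
xbar - mu0 = 82.64 - 73.82 = 8.82
sqrt(81) = 9
s/sqrt(n) = 29.77 / 9 = 2977/900 ≈ 3.30777778
t = 8.82 / 3.30777778 = 7938/2977 ≈ 2.666443

2.6664


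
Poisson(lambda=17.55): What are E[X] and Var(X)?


E[X] = Var(X) = lambda = 17.55

17.55, 17.55


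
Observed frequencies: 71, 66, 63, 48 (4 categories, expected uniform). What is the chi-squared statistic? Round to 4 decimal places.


chi2 = sum((O-E)^2/E), E = total/4
total = 248, E = 248/4 = 62
(71 - 62)^2 / 62 = 81 / 62 = 81/62 ≈ 1.306452
(66 - 62)^2 / 62 = 16 / 62 = 8/31 ≈ 0.258065
(63 - 62)^2 / 62 = 1 / 62 = 1/62 ≈ 0.016129
(48 - 62)^2 / 62 = 196 / 62 = 98/31 ≈ 3.161290
chi2 = 147/31 ≈ 4.741935

4.7419


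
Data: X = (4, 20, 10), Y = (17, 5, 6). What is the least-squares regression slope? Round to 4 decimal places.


b = sum((xi-xbar)(yi-ybar)) / sum((xi-xbar)^2)
n = 3, xbar = 34/3 ≈ 11.333333, ybar = 28/3 ≈ 9.333333
Sxy = sum((xi-xbar)(yi-ybar)) = -268/3 ≈ -89.333333
Sxx = sum((xi-xbar)^2) = 392/3 ≈ 130.666667
b = Sxy / Sxx = -67/98 ≈ -0.683673

-0.6837


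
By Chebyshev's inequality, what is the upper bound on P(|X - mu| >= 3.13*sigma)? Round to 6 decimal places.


P <= 1/k^2
k^2 = 3.13^2 = 9.7969
1/k^2 = 1 / 9.7969 ≈ 0.10207310

0.102073


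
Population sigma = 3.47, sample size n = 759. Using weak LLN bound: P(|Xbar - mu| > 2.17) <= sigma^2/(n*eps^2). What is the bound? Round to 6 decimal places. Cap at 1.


bound = min(1, sigma^2/(n*eps^2))
sigma^2 = 3.47^2 = 12.0409
n*eps^2 = 759 * 2.17^2 = 759 * 4.7089 = 3574.0551
sigma^2/(n*eps^2) = 12.0409 / 3574.0551 ≈ 0.00336897

0.003369


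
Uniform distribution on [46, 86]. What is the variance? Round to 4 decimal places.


Var = (b-a)^2 / 12
(b-a)^2 = (86 - 46)^2 = 1600
Var = 1600/12 ≈ 133.333333

133.3333


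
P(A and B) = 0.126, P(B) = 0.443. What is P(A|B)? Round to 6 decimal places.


P(A|B) = P(A and B) / P(B) = 0.126 / 0.443 = 126/443 ≈ 0.28442438

0.284424


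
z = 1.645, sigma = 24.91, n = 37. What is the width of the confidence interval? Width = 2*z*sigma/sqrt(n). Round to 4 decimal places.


width = 2*z*sigma/sqrt(n)
2*z*sigma = 2 * 1.645 * 24.91 = 81.9539
sqrt(37) ≈ 6.082763
width = 81.9539 / 6.082763 ≈ 13.473138

13.4731


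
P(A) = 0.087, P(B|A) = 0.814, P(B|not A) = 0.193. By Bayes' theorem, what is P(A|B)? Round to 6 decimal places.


P(A|B) = P(B|A)*P(A) / P(B), P(B) = P(B|A)*P(A) + P(B|not A)*P(not A)
P(B|A)*P(A) = 0.814 * 0.087 = 0.070818
P(B|not A)*P(not A) = 0.193 * 0.913 = 0.176209
P(B) = 0.070818 + 0.176209 = 0.247027
P(A|B) = 0.070818 / 0.247027 ≈ 0.28668121

0.286681


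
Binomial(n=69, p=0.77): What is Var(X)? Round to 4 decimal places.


Var = n*p*(1-p) = 69 * 0.77 * 0.23 = 12.2199

12.2199


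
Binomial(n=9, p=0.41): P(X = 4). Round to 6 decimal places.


P = C(n,k) * p^k * (1-p)^(n-k)
C(9,4) = 126
p^k = 0.41^4 = 0.02825761
(1-p)^(n-k) = 0.59^5 ≈ 0.07149243
P = 126 * 0.02825761 * 0.07149243 ≈ 0.254546

0.254546


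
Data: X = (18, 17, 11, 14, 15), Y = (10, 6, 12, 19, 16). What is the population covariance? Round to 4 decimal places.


Cov = (1/n)*sum((xi-xbar)(yi-ybar))
n = 5, xbar = 75/5 = 15, ybar = 63/5 = 12.6
sum((xi-xbar)(yi-ybar)) = -25
Cov = -25 / 5 = -5

-5.0000


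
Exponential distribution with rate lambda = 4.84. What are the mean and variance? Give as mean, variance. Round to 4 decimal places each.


mean = 1/lam, var = 1/lam^2
mean = 1 / 4.84 = 25/121 ≈ 0.206612
lam^2 = 4.84^2 = 23.4256
var = 1 / 23.4256 ≈ 0.042688

0.2066, 0.0427


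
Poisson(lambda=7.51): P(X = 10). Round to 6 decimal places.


P = e^(-lam) * lam^k / k!
e^(-7.51) ≈ 0.0005475811
lam^k = 7.51^10 ≈ 570688827.089441
k! = 10! = 3628800
P = 0.0005475811 * 570688827.089441 / 3628800 ≈ 0.086116

0.086116


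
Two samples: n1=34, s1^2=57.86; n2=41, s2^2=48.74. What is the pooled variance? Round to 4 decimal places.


sp^2 = ((n1-1)*s1^2 + (n2-1)*s2^2)/(n1+n2-2)
(n1-1)*s1^2 = 33 * 57.86 = 1909.38
(n2-1)*s2^2 = 40 * 48.74 = 1949.6
numerator = 1909.38 + 1949.6 = 3858.98
n1+n2-2 = 73
sp^2 = 3858.98 / 73 = 192949/3650 ≈ 52.862740

52.8627


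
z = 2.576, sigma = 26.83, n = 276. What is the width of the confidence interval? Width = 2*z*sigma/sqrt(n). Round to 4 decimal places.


width = 2*z*sigma/sqrt(n)
2*z*sigma = 2 * 2.576 * 26.83 = 138.22816
sqrt(276) ≈ 16.613248
width = 138.22816 / 16.613248 ≈ 8.320357

8.3204


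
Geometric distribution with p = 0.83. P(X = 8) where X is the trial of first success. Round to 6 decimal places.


P = (1-p)^(k-1) * p
(1-p)^(k-1) = 0.17^7 ≈ 0.000004103387
P = 0.000004103387 * 0.83 ≈ 0.000003405811

0.000003


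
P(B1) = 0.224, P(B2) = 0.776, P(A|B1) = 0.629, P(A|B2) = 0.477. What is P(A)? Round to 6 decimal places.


P(A) = P(A|B1)*P(B1) + P(A|B2)*P(B2)
P(A|B1)*P(B1) = 0.629 * 0.224 = 0.140896
P(A|B2)*P(B2) = 0.477 * 0.776 = 0.370152
P(A) = 0.140896 + 0.370152 = 0.511048

0.511048


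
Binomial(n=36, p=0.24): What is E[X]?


E[X] = n*p = 36 * 0.24 = 8.64

8.64


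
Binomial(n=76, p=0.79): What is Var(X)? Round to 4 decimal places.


Var = n*p*(1-p) = 76 * 0.79 * 0.21 = 12.6084

12.6084


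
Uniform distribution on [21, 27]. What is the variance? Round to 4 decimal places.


Var = (b-a)^2 / 12
(b-a)^2 = (27 - 21)^2 = 36
Var = 36/12 = 3

3.0000


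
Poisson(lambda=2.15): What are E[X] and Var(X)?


E[X] = Var(X) = lambda = 2.15

2.15, 2.15


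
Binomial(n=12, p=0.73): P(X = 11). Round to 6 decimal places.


P = C(n,k) * p^k * (1-p)^(n-k)
C(12,11) = 12
p^k = 0.73^11 ≈ 0.03137267
(1-p)^(n-k) = 0.27^1 = 0.27
P = 12 * 0.03137267 * 0.27 ≈ 0.101647

0.101647


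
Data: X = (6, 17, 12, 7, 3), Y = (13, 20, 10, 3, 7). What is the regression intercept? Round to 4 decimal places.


a = ybar - b*xbar, where b = sum((xi-xbar)(yi-ybar)) / sum((xi-xbar)^2)
n = 5, xbar = 45/5 = 9, ybar = 53/5 = 10.6
Sxy = sum((xi-xbar)(yi-ybar)) = 103
Sxx = sum((xi-xbar)^2) = 122
b = Sxy / Sxx = 103/122 ≈ 0.844262
a = 10.6 - 0.844262 * 9 = 1831/610 ≈ 3.001639

3.0016


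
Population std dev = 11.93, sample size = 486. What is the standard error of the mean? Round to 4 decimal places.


SE = sigma / sqrt(n)
sqrt(486) ≈ 22.045408
SE = 11.93 / 22.045408 ≈ 0.541156

0.5412


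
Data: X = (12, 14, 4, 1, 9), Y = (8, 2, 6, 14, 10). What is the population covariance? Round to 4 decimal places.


Cov = (1/n)*sum((xi-xbar)(yi-ybar))
n = 5, xbar = 40/5 = 8, ybar = 40/5 = 8
sum((xi-xbar)(yi-ybar)) = -68
Cov = -68 / 5 = -13.6

-13.6000


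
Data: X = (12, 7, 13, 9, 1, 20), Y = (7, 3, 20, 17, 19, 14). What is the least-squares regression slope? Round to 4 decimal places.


b = sum((xi-xbar)(yi-ybar)) / sum((xi-xbar)^2)
n = 6, xbar = 62/6 = 31/3 ≈ 10.333333, ybar = 80/6 = 40/3 ≈ 13.333333
Sxy = sum((xi-xbar)(yi-ybar)) = -29/3 ≈ -9.666667
Sxx = sum((xi-xbar)^2) = 610/3 ≈ 203.333333
b = Sxy / Sxx = -29/610 ≈ -0.047541

-0.0475


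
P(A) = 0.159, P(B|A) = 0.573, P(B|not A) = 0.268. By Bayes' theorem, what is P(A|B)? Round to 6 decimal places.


P(A|B) = P(B|A)*P(A) / P(B), P(B) = P(B|A)*P(A) + P(B|not A)*P(not A)
P(B|A)*P(A) = 0.573 * 0.159 = 0.091107
P(B|not A)*P(not A) = 0.268 * 0.841 = 0.225388
P(B) = 0.091107 + 0.225388 = 0.316495
P(A|B) = 0.091107 / 0.316495 ≈ 0.28786237

0.287862


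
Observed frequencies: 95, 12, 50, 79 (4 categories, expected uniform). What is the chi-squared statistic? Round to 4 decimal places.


chi2 = sum((O-E)^2/E), E = total/4
total = 236, E = 236/4 = 59
(95 - 59)^2 / 59 = 1296 / 59 = 1296/59 ≈ 21.966102
(12 - 59)^2 / 59 = 2209 / 59 = 2209/59 ≈ 37.440678
(50 - 59)^2 / 59 = 81 / 59 = 81/59 ≈ 1.372881
(79 - 59)^2 / 59 = 400 / 59 = 400/59 ≈ 6.779661
chi2 = 3986/59 ≈ 67.559322

67.5593


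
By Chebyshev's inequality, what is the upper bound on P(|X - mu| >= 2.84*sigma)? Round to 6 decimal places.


P <= 1/k^2
k^2 = 2.84^2 = 8.0656
1/k^2 = 1 / 8.0656 = 625/5041 ≈ 0.12398334

0.123983


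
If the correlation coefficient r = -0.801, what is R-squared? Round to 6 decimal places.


R^2 = r^2 = (-0.801)^2 = 0.641601

0.641601


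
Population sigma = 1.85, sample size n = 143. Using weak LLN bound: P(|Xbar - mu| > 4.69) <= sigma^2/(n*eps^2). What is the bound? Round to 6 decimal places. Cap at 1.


bound = min(1, sigma^2/(n*eps^2))
sigma^2 = 1.85^2 = 3.4225
n*eps^2 = 143 * 4.69^2 = 143 * 21.9961 = 3145.4423
sigma^2/(n*eps^2) = 3.4225 / 3145.4423 ≈ 0.00108808

0.001088


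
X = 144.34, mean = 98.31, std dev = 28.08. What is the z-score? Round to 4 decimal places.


z = (X - mu) / sigma
X - mu = 144.34 - 98.31 = 46.03
z = 46.03 / 28.08 = 4603/2808 ≈ 1.639245

1.6392


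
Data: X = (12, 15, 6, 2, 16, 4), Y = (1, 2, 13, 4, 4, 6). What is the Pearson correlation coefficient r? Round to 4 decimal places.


r = sum((xi-xbar)(yi-ybar)) / sqrt(sum((xi-xbar)^2) * sum((yi-ybar)^2))
n = 6, xbar = 55/6 ≈ 9.166667, ybar = 30/6 = 5
Sxy = sum((xi-xbar)(yi-ybar)) = -59
Sxx = sum((xi-xbar)^2) = 1061/6 ≈ 176.833333
Syy = sum((yi-ybar)^2) = 92
sqrt(Sxx*Syy) ≈ 127.548684
r = Sxy / sqrt(Sxx*Syy) = -59 / 127.548684 ≈ -0.462568

-0.4626


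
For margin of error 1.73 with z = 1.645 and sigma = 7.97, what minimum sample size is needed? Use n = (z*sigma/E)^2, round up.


z*sigma/E = 1.645 * 7.97 / 1.73 ≈ 7.578410
(z*sigma/E)^2 ≈ 57.432304
round up: n = 58

58


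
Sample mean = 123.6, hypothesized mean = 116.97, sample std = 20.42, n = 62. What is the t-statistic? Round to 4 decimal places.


t = (xbar - mu0) / (s/sqrt(n))
xbar - mu0 = 123.6 - 116.97 = 6.63
sqrt(62) ≈ 7.87400787
s/sqrt(n) = 20.42 / 7.87400787 ≈ 2.59334259
t = 6.63 / 2.59334259 ≈ 2.556546

2.5565


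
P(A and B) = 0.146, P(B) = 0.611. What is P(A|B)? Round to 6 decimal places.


P(A|B) = P(A and B) / P(B) = 0.146 / 0.611 = 146/611 ≈ 0.23895254

0.238953


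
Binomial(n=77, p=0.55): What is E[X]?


E[X] = n*p = 77 * 0.55 = 42.35

42.35


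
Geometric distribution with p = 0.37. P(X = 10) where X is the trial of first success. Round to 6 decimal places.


P = (1-p)^(k-1) * p
(1-p)^(k-1) = 0.63^9 ≈ 0.01563381
P = 0.01563381 * 0.37 ≈ 0.005784511

0.005785


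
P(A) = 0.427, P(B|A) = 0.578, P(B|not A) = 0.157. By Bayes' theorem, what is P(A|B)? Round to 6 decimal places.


P(A|B) = P(B|A)*P(A) / P(B), P(B) = P(B|A)*P(A) + P(B|not A)*P(not A)
P(B|A)*P(A) = 0.578 * 0.427 = 0.246806
P(B|not A)*P(not A) = 0.157 * 0.573 = 0.089961
P(B) = 0.246806 + 0.089961 = 0.336767
P(A|B) = 0.246806 / 0.336767 ≈ 0.73286872

0.732869


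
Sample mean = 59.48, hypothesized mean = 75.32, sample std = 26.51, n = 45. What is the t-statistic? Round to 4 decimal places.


t = (xbar - mu0) / (s/sqrt(n))
xbar - mu0 = 59.48 - 75.32 = -15.84
sqrt(45) ≈ 6.70820393
s/sqrt(n) = 26.51 / 6.70820393 ≈ 3.95187747
t = -15.84 / 3.95187747 ≈ -4.008221

-4.0082


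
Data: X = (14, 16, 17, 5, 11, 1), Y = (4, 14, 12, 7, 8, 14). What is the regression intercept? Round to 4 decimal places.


a = ybar - b*xbar, where b = sum((xi-xbar)(yi-ybar)) / sum((xi-xbar)^2)
n = 6, xbar = 64/6 = 32/3 ≈ 10.666667, ybar = 59/6 ≈ 9.833333
Sxy = sum((xi-xbar)(yi-ybar)) = -25/3 ≈ -8.333333
Sxx = sum((xi-xbar)^2) = 616/3 ≈ 205.333333
b = Sxy / Sxx = -25/616 ≈ -0.040584
a = 9.833333 - (-0.040584) * 10.666667 = 1581/154 ≈ 10.266234

10.2662


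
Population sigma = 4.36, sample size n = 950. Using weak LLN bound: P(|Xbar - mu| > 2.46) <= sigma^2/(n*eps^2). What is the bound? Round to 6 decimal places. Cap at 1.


bound = min(1, sigma^2/(n*eps^2))
sigma^2 = 4.36^2 = 19.0096
n*eps^2 = 950 * 2.46^2 = 950 * 6.0516 = 5749.02
sigma^2/(n*eps^2) = 19.0096 / 5749.02 ≈ 0.00330658

0.003307


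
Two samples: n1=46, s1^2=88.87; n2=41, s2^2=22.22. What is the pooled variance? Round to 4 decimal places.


sp^2 = ((n1-1)*s1^2 + (n2-1)*s2^2)/(n1+n2-2)
(n1-1)*s1^2 = 45 * 88.87 = 3999.15
(n2-1)*s2^2 = 40 * 22.22 = 888.8
numerator = 3999.15 + 888.8 = 4887.95
n1+n2-2 = 85
sp^2 = 4887.95 / 85 = 97759/1700 ≈ 57.505294

57.5053


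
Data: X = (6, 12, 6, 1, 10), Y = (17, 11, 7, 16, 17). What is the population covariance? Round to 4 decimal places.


Cov = (1/n)*sum((xi-xbar)(yi-ybar))
n = 5, xbar = 35/5 = 7, ybar = 68/5 = 13.6
sum((xi-xbar)(yi-ybar)) = -14
Cov = -14 / 5 = -2.8

-2.8000


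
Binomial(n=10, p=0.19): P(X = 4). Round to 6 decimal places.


P = C(n,k) * p^k * (1-p)^(n-k)
C(10,4) = 210
p^k = 0.19^4 = 0.00130321
(1-p)^(n-k) = 0.81^6 ≈ 0.2824295
P = 210 * 0.00130321 * 0.2824295 ≈ 0.077294

0.077294


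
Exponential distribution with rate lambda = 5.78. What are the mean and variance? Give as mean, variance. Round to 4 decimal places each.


mean = 1/lam, var = 1/lam^2
mean = 1 / 5.78 = 50/289 ≈ 0.173010
lam^2 = 5.78^2 = 33.4084
var = 1 / 33.4084 ≈ 0.029933

0.1730, 0.0299


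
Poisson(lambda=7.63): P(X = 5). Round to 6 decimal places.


P = e^(-lam) * lam^k / k!
e^(-7.63) ≈ 0.0004856609
lam^k = 7.63^5 ≈ 25859.652810
k! = 5! = 120
P = 0.0004856609 * 25859.652810 / 120 ≈ 0.104659

0.104659


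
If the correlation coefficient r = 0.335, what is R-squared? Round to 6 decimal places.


R^2 = r^2 = (0.335)^2 = 0.112225

0.112225


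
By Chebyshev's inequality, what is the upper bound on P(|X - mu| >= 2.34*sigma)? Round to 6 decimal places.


P <= 1/k^2
k^2 = 2.34^2 = 5.4756
1/k^2 = 1 / 5.4756 ≈ 0.18262839

0.182628


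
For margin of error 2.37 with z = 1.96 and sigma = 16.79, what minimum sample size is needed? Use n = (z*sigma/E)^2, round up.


z*sigma/E = 1.96 * 16.79 / 2.37 = 82271/5925 ≈ 13.885401
(z*sigma/E)^2 ≈ 192.804357
round up: n = 193

193


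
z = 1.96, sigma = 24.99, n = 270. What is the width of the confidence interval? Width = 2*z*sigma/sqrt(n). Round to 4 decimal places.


width = 2*z*sigma/sqrt(n)
2*z*sigma = 2 * 1.96 * 24.99 = 97.9608
sqrt(270) ≈ 16.431677
width = 97.9608 / 16.431677 ≈ 5.961704

5.9617


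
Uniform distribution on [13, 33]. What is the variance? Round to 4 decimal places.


Var = (b-a)^2 / 12
(b-a)^2 = (33 - 13)^2 = 400
Var = 400/12 ≈ 33.333333

33.3333


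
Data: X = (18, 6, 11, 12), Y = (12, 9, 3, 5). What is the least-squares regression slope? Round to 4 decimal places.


b = sum((xi-xbar)(yi-ybar)) / sum((xi-xbar)^2)
n = 4, xbar = 47/4 = 11.75, ybar = 29/4 = 7.25
Sxy = sum((xi-xbar)(yi-ybar)) = 22.25
Sxx = sum((xi-xbar)^2) = 72.75
b = Sxy / Sxx = 89/291 ≈ 0.305842

0.3058


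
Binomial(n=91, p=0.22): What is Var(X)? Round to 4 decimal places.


Var = n*p*(1-p) = 91 * 0.22 * 0.78 = 15.6156

15.6156


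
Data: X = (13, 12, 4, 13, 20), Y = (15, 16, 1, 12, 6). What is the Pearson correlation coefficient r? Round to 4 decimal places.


r = sum((xi-xbar)(yi-ybar)) / sqrt(sum((xi-xbar)^2) * sum((yi-ybar)^2))
n = 5, xbar = 62/5 = 12.4, ybar = 50/5 = 10
Sxy = sum((xi-xbar)(yi-ybar)) = 47
Sxx = sum((xi-xbar)^2) = 129.2
Syy = sum((yi-ybar)^2) = 162
sqrt(Sxx*Syy) ≈ 144.673425
r = Sxy / sqrt(Sxx*Syy) = 47 / 144.673425 ≈ 0.324870

0.3249


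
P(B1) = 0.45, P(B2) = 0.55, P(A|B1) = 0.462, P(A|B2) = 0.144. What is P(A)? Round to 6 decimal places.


P(A) = P(A|B1)*P(B1) + P(A|B2)*P(B2)
P(A|B1)*P(B1) = 0.462 * 0.45 = 0.2079
P(A|B2)*P(B2) = 0.144 * 0.55 = 0.0792
P(A) = 0.2079 + 0.0792 = 0.2871

0.287100


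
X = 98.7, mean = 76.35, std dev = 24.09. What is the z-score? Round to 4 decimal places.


z = (X - mu) / sigma
X - mu = 98.7 - 76.35 = 22.35
z = 22.35 / 24.09 = 745/803 ≈ 0.927771

0.9278


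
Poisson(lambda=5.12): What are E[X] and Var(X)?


E[X] = Var(X) = lambda = 5.12

5.12, 5.12


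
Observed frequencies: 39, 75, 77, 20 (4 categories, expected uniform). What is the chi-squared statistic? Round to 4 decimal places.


chi2 = sum((O-E)^2/E), E = total/4
total = 211, E = 211/4 = 52.75
(39 - 52.75)^2 / 52.75 = 189.0625 / 52.75 = 3025/844 ≈ 3.584123
(75 - 52.75)^2 / 52.75 = 495.0625 / 52.75 = 7921/844 ≈ 9.385071
(77 - 52.75)^2 / 52.75 = 588.0625 / 52.75 = 9409/844 ≈ 11.148104
(20 - 52.75)^2 / 52.75 = 1072.5625 / 52.75 = 17161/844 ≈ 20.332938
chi2 = 9379/211 ≈ 44.450237

44.4502


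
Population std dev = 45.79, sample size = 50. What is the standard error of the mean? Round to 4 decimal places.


SE = sigma / sqrt(n)
sqrt(50) ≈ 7.071068
SE = 45.79 / 7.071068 ≈ 6.475684

6.4757


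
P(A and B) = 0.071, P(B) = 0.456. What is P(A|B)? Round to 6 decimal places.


P(A|B) = P(A and B) / P(B) = 0.071 / 0.456 = 71/456 ≈ 0.15570175

0.155702


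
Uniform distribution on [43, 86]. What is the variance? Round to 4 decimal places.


Var = (b-a)^2 / 12
(b-a)^2 = (86 - 43)^2 = 1849
Var = 1849/12 ≈ 154.083333

154.0833


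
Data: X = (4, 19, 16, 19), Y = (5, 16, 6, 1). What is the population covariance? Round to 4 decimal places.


Cov = (1/n)*sum((xi-xbar)(yi-ybar))
n = 4, xbar = 58/4 = 14.5, ybar = 28/4 = 7
sum((xi-xbar)(yi-ybar)) = 33
Cov = 33 / 4 = 8.25

8.2500


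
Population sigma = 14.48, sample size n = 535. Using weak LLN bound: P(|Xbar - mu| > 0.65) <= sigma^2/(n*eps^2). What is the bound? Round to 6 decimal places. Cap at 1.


bound = min(1, sigma^2/(n*eps^2))
sigma^2 = 14.48^2 = 209.6704
n*eps^2 = 535 * 0.65^2 = 535 * 0.4225 = 226.0375
sigma^2/(n*eps^2) = 209.6704 / 226.0375 ≈ 0.92759122

0.927591


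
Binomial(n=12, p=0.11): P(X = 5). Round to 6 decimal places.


P = C(n,k) * p^k * (1-p)^(n-k)
C(12,5) = 792
p^k = 0.11^5 = 0.0000161051
(1-p)^(n-k) = 0.89^7 ≈ 0.4423133
P = 792 * 0.0000161051 * 0.4423133 ≈ 0.005642

0.005642


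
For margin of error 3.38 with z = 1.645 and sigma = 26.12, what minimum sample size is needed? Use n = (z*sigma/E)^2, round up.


z*sigma/E = 1.645 * 26.12 / 3.38 ≈ 12.712249
(z*sigma/E)^2 ≈ 161.601262
round up: n = 162

162


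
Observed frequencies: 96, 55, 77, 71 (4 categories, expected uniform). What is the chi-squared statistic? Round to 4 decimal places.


chi2 = sum((O-E)^2/E), E = total/4
total = 299, E = 299/4 = 74.75
(96 - 74.75)^2 / 74.75 = 451.5625 / 74.75 = 7225/1196 ≈ 6.040970
(55 - 74.75)^2 / 74.75 = 390.0625 / 74.75 = 6241/1196 ≈ 5.218227
(77 - 74.75)^2 / 74.75 = 5.0625 / 74.75 = 81/1196 ≈ 0.067726
(71 - 74.75)^2 / 74.75 = 14.0625 / 74.75 = 225/1196 ≈ 0.188127
chi2 = 3443/299 ≈ 11.515050

11.5151


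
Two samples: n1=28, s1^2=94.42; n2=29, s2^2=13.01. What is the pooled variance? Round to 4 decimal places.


sp^2 = ((n1-1)*s1^2 + (n2-1)*s2^2)/(n1+n2-2)
(n1-1)*s1^2 = 27 * 94.42 = 2549.34
(n2-1)*s2^2 = 28 * 13.01 = 364.28
numerator = 2549.34 + 364.28 = 2913.62
n1+n2-2 = 55
sp^2 = 2913.62 / 55 = 145681/2750 ≈ 52.974909

52.9749


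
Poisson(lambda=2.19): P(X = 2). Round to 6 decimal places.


P = e^(-lam) * lam^k / k!
e^(-2.19) ≈ 0.1119167
lam^k = 2.19^2 = 4.7961
k! = 2! = 2
P = 0.1119167 * 4.7961 / 2 ≈ 0.268382

0.268382


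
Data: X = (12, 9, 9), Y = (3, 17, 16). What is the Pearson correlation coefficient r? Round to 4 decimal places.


r = sum((xi-xbar)(yi-ybar)) / sqrt(sum((xi-xbar)^2) * sum((yi-ybar)^2))
n = 3, xbar = 30/3 = 10, ybar = 36/3 = 12
Sxy = sum((xi-xbar)(yi-ybar)) = -27
Sxx = sum((xi-xbar)^2) = 6
Syy = sum((yi-ybar)^2) = 122
sqrt(Sxx*Syy) ≈ 27.055499
r = Sxy / sqrt(Sxx*Syy) = -27 / 27.055499 ≈ -0.997949

-0.9979


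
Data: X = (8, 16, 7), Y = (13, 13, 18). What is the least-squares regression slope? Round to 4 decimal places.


b = sum((xi-xbar)(yi-ybar)) / sum((xi-xbar)^2)
n = 3, xbar = 31/3 ≈ 10.333333, ybar = 44/3 ≈ 14.666667
Sxy = sum((xi-xbar)(yi-ybar)) = -50/3 ≈ -16.666667
Sxx = sum((xi-xbar)^2) = 146/3 ≈ 48.666667
b = Sxy / Sxx = -25/73 ≈ -0.342466

-0.3425


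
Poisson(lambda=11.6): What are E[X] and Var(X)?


E[X] = Var(X) = lambda = 11.6

11.6, 11.6


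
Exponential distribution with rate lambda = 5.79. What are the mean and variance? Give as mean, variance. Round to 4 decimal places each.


mean = 1/lam, var = 1/lam^2
mean = 1 / 5.79 = 100/579 ≈ 0.172712
lam^2 = 5.79^2 = 33.5241
var = 1 / 33.5241 ≈ 0.029829

0.1727, 0.0298


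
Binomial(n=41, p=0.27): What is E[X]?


E[X] = n*p = 41 * 0.27 = 11.07

11.07


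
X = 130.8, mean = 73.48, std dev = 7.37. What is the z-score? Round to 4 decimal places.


z = (X - mu) / sigma
X - mu = 130.8 - 73.48 = 57.32
z = 57.32 / 7.37 = 5732/737 ≈ 7.777476

7.7775


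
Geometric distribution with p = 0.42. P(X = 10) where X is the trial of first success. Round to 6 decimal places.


P = (1-p)^(k-1) * p
(1-p)^(k-1) = 0.58^9 ≈ 0.007427659
P = 0.007427659 * 0.42 ≈ 0.003119617

0.003120


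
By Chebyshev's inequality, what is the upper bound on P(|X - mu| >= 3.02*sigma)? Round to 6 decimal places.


P <= 1/k^2
k^2 = 3.02^2 = 9.1204
1/k^2 = 1 / 9.1204 ≈ 0.10964431

0.109644


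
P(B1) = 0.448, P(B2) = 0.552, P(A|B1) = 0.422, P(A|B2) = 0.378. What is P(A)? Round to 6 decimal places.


P(A) = P(A|B1)*P(B1) + P(A|B2)*P(B2)
P(A|B1)*P(B1) = 0.422 * 0.448 = 0.189056
P(A|B2)*P(B2) = 0.378 * 0.552 = 0.208656
P(A) = 0.189056 + 0.208656 = 0.397712

0.397712
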